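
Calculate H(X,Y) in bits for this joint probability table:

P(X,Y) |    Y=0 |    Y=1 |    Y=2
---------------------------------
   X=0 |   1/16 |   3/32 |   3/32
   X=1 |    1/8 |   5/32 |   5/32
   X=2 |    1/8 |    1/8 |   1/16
3.1022 bits

Joint entropy is H(X,Y) = -Σ_{x,y} p(x,y) log p(x,y).

Summing over all non-zero entries:
H(X,Y) = -[1/16·log_2(1/16) + 3/32·log_2(3/32) + 3/32·log_2(3/32) + 1/8·log_2(1/8) + 5/32·log_2(5/32) + 5/32·log_2(5/32) + 1/8·log_2(1/8) + 1/8·log_2(1/8) + 1/16·log_2(1/16)]
H(X,Y) = 3.1022 bits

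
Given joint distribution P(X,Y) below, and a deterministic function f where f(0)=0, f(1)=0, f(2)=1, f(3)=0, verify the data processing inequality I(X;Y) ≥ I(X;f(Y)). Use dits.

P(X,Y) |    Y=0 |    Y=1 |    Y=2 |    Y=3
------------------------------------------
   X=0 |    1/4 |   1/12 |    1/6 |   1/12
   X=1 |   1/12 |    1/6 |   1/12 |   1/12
I(X;Y) = 0.0252, I(X;f(Y)) = 0.0021, inequality holds: 0.0252 ≥ 0.0021

Data Processing Inequality: For any Markov chain X → Y → Z, we have I(X;Y) ≥ I(X;Z).

Here Z = f(Y) is a deterministic function of Y, forming X → Y → Z.

Original I(X;Y) = 0.0252 dits

After applying f:
P(X,Z) where Z=f(Y):
- P(X,Z=0) = P(X,Y=0) + P(X,Y=1) + P(X,Y=3)
- P(X,Z=1) = P(X,Y=2)

I(X;Z) = I(X;f(Y)) = 0.0021 dits

Verification: 0.0252 ≥ 0.0021 ✓

Information cannot be created by processing; the function f can only lose information about X.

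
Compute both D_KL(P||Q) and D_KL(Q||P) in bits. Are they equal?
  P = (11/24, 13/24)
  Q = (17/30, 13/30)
D_KL(P||Q) = 0.0341, D_KL(Q||P) = 0.0340

KL divergence is not symmetric: D_KL(P||Q) ≠ D_KL(Q||P) in general.

D_KL(P||Q) = 0.0341 bits
D_KL(Q||P) = 0.0340 bits

No, they are not equal!

This asymmetry is why KL divergence is not a true distance metric.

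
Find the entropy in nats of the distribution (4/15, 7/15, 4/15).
1.0606 nats

Shannon entropy is H(X) = -Σ p(x) log p(x).

For P = (4/15, 7/15, 4/15):
H = -4/15 × log_e(4/15) -7/15 × log_e(7/15) -4/15 × log_e(4/15)
H = 1.0606 nats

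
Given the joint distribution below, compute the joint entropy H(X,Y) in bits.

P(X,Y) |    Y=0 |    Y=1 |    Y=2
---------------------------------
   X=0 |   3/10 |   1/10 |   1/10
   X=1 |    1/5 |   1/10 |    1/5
2.4464 bits

Joint entropy is H(X,Y) = -Σ_{x,y} p(x,y) log p(x,y).

Summing over all non-zero entries:
H(X,Y) = -[3/10·log_2(3/10) + 1/10·log_2(1/10) + 1/10·log_2(1/10) + 1/5·log_2(1/5) + 1/10·log_2(1/10) + 1/5·log_2(1/5)]
H(X,Y) = 2.4464 bits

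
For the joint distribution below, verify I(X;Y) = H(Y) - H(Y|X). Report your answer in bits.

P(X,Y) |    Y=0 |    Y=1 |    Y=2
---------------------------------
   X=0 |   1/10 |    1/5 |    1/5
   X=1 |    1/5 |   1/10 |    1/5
I(X;Y) = 0.0490 bits

Mutual information has multiple equivalent forms:
- I(X;Y) = H(X) - H(X|Y)
- I(X;Y) = H(Y) - H(Y|X)
- I(X;Y) = H(X) + H(Y) - H(X,Y)

Computing all quantities:
H(X) = 1.0000, H(Y) = 1.5710, H(X,Y) = 2.5219
H(X|Y) = 0.9510, H(Y|X) = 1.5219

Verification:
H(X) - H(X|Y) = 1.0000 - 0.9510 = 0.0490
H(Y) - H(Y|X) = 1.5710 - 1.5219 = 0.0490
H(X) + H(Y) - H(X,Y) = 1.0000 + 1.5710 - 2.5219 = 0.0490

All forms give I(X;Y) = 0.0490 bits. ✓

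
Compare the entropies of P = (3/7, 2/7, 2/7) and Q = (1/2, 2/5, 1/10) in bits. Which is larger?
P

Computing entropies in bits:
H(P) = 1.5567
H(Q) = 1.3610

Distribution P has higher entropy.

Intuition: The distribution closer to uniform (more spread out) has higher entropy.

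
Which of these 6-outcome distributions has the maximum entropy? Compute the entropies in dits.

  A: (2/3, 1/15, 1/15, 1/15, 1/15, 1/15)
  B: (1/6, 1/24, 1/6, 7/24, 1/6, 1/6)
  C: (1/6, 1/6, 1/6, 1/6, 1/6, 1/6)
C

For a discrete distribution over n outcomes, entropy is maximized by the uniform distribution.

Computing entropies:
H(A) = 0.5094 dits
H(B) = 0.7324 dits
H(C) = 0.7782 dits

The uniform distribution (where all probabilities equal 1/6) achieves the maximum entropy of log_10(6) = 0.7782 dits.

Distribution C has the highest entropy.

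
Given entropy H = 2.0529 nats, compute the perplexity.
7.7905

Perplexity is e^H (or exp(H) for natural log).

H = 2.0529 nats
Perplexity = e^2.0529 = 7.7905

Interpretation: The model's uncertainty is equivalent to choosing uniformly among 7.8 options.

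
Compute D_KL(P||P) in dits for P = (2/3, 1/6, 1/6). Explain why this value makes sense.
0.0000 dits

KL divergence satisfies the Gibbs inequality: D_KL(P||Q) ≥ 0 for all distributions P, Q.

D_KL(P||Q) = Σ p(x) log(p(x)/q(x))
Each term is p(x) × log_10(p(x)/p(x)) = p(x) × log_10(1) = 0, so the sum is 0.
D_KL(P||Q) = 0.0000 dits

When P = Q, the KL divergence is exactly 0, as there is no 'divergence' between identical distributions.

This non-negativity is a fundamental property: relative entropy cannot be negative because it measures how different Q is from P.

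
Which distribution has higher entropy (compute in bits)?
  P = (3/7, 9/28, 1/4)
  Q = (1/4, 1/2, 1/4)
P

Computing entropies in bits:
H(P) = 1.5502
H(Q) = 1.5000

Distribution P has higher entropy.

Intuition: The distribution closer to uniform (more spread out) has higher entropy.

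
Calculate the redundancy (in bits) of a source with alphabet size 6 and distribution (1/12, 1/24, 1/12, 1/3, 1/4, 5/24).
0.2966 bits

Redundancy measures how far a source is from maximum entropy:
R = H_max - H(X)

Maximum entropy for 6 symbols: H_max = log_2(6) = 2.5850 bits
Actual entropy: H(X) = 2.2883 bits
Redundancy: R = 2.5850 - 2.2883 = 0.2966 bits

This redundancy represents potential for compression: the source could be compressed by 0.2966 bits per symbol.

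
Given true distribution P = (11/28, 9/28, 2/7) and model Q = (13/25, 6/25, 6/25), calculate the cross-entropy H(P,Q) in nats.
1.1234 nats

Cross-entropy: H(P,Q) = -Σ p(x) log q(x)

Alternatively: H(P,Q) = H(P) + D_KL(P||Q)
H(P) = 1.0898 nats
D_KL(P||Q) = 0.0336 nats

H(P,Q) = 1.0898 + 0.0336 = 1.1234 nats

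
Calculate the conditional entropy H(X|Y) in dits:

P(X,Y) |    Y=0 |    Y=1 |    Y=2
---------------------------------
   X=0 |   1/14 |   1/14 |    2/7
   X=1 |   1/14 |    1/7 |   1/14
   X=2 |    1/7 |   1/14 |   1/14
0.4195 dits

Using the chain rule: H(X|Y) = H(X,Y) - H(Y)

First, compute H(X,Y) = 0.8881 dits

Marginal P(Y) = (2/7, 2/7, 3/7)
H(Y) = 0.4686 dits

H(X|Y) = H(X,Y) - H(Y) = 0.8881 - 0.4686 = 0.4195 dits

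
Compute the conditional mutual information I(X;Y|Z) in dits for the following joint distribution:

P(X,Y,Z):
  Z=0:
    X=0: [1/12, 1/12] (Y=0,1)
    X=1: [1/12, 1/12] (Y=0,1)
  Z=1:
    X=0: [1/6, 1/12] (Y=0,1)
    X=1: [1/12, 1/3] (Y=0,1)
0.0319 dits

Conditional mutual information: I(X;Y|Z) = H(X|Z) + H(Y|Z) - H(X,Y|Z)

H(Z) = 0.2764
H(X,Z) = 0.5683 → H(X|Z) = 0.2919
H(Y,Z) = 0.5683 → H(Y|Z) = 0.2919
H(X,Y,Z) = 0.8283 → H(X,Y|Z) = 0.5519

I(X;Y|Z) = 0.2919 + 0.2919 - 0.5519 = 0.0319 dits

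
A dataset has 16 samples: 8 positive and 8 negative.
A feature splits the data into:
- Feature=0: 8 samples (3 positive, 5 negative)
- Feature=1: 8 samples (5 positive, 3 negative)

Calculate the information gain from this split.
0.0456 bits

Information Gain = H(Y) - H(Y|Feature)

Before split:
P(positive) = 8/16 = 0.5000
H(Y) = 1.0000 bits

After split:
Feature=0: H = 0.9544 bits (weight = 8/16)
Feature=1: H = 0.9544 bits (weight = 8/16)
H(Y|Feature) = (8/16)×0.9544 + (8/16)×0.9544 = 0.9544 bits

Information Gain = 1.0000 - 0.9544 = 0.0456 bits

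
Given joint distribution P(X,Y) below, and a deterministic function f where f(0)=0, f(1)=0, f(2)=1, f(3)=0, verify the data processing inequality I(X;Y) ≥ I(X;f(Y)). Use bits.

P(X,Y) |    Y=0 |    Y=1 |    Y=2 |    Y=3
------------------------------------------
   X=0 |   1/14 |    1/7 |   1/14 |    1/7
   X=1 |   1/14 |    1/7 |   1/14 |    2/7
I(X;Y) = 0.0202, I(X;f(Y)) = 0.0025, inequality holds: 0.0202 ≥ 0.0025

Data Processing Inequality: For any Markov chain X → Y → Z, we have I(X;Y) ≥ I(X;Z).

Here Z = f(Y) is a deterministic function of Y, forming X → Y → Z.

Original I(X;Y) = 0.0202 bits

After applying f:
P(X,Z) where Z=f(Y):
- P(X,Z=0) = P(X,Y=0) + P(X,Y=1) + P(X,Y=3)
- P(X,Z=1) = P(X,Y=2)

I(X;Z) = I(X;f(Y)) = 0.0025 bits

Verification: 0.0202 ≥ 0.0025 ✓

Information cannot be created by processing; the function f can only lose information about X.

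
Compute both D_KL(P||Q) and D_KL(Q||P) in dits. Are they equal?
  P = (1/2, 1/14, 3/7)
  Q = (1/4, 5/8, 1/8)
D_KL(P||Q) = 0.3126, D_KL(Q||P) = 0.4466

KL divergence is not symmetric: D_KL(P||Q) ≠ D_KL(Q||P) in general.

D_KL(P||Q) = 0.3126 dits
D_KL(Q||P) = 0.4466 dits

No, they are not equal!

This asymmetry is why KL divergence is not a true distance metric.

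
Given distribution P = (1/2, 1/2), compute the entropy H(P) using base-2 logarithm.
1.0000 bits

Shannon entropy is H(X) = -Σ p(x) log p(x).

For P = (1/2, 1/2):
H = -1/2 × log_2(1/2) -1/2 × log_2(1/2)
H = 1.0000 bits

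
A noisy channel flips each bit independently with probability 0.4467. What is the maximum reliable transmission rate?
0.0082 bits

For a binary symmetric channel (BSC) with error probability p:
Capacity C = 1 - H(p) bits per symbol

where H(p) = -p log₂(p) - (1-p) log₂(1-p) is the binary entropy function.

H(0.4467) = 0.9918 bits
C = 1 - 0.9918 = 0.0082 bits per symbol

This means we can reliably transmit up to 0.0082 bits of information per channel use.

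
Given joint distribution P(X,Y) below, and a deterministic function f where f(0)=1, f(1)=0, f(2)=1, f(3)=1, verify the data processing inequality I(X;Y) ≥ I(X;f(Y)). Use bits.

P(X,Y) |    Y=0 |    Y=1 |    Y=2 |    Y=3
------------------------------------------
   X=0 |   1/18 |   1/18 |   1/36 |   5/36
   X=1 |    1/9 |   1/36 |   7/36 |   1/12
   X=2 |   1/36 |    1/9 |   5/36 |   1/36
I(X;Y) = 0.2202, I(X;f(Y)) = 0.0740, inequality holds: 0.2202 ≥ 0.0740

Data Processing Inequality: For any Markov chain X → Y → Z, we have I(X;Y) ≥ I(X;Z).

Here Z = f(Y) is a deterministic function of Y, forming X → Y → Z.

Original I(X;Y) = 0.2202 bits

After applying f:
P(X,Z) where Z=f(Y):
- P(X,Z=0) = P(X,Y=1)
- P(X,Z=1) = P(X,Y=0) + P(X,Y=2) + P(X,Y=3)

I(X;Z) = I(X;f(Y)) = 0.0740 bits

Verification: 0.2202 ≥ 0.0740 ✓

Information cannot be created by processing; the function f can only lose information about X.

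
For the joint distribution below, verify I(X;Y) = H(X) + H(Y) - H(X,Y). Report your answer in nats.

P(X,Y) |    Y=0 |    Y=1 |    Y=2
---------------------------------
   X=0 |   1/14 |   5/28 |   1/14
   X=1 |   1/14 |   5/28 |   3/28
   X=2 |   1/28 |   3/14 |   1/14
I(X;Y) = 0.0136 nats

Mutual information has multiple equivalent forms:
- I(X;Y) = H(X) - H(X|Y)
- I(X;Y) = H(Y) - H(Y|X)
- I(X;Y) = H(X) + H(Y) - H(X,Y)

Computing all quantities:
H(X) = 1.0974, H(Y) = 0.9740, H(X,Y) = 2.0577
H(X|Y) = 1.0837, H(Y|X) = 0.9604

Verification:
H(X) - H(X|Y) = 1.0974 - 1.0837 = 0.0136
H(Y) - H(Y|X) = 0.9740 - 0.9604 = 0.0136
H(X) + H(Y) - H(X,Y) = 1.0974 + 0.9740 - 2.0577 = 0.0136

All forms give I(X;Y) = 0.0136 nats. ✓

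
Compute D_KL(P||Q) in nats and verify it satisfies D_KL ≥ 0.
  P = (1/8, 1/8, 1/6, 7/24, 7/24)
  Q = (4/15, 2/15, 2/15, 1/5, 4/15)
0.0706 nats

KL divergence satisfies the Gibbs inequality: D_KL(P||Q) ≥ 0 for all distributions P, Q.

D_KL(P||Q) = Σ p(x) log(p(x)/q(x))
Term by term:
  x=0: 1/8 × log_e[(1/8)/(4/15)] = -0.0947
  x=1: 1/8 × log_e[(1/8)/(2/15)] = -0.0081
  x=2: 1/6 × log_e[(1/6)/(2/15)] = 0.0372
  x=3: 7/24 × log_e[(7/24)/(1/5)] = 0.1100
  x=4: 7/24 × log_e[(7/24)/(4/15)] = 0.0261
D_KL(P||Q) = 0.0706 nats

D_KL(P||Q) = 0.0706 ≥ 0 ✓

This non-negativity is a fundamental property: relative entropy cannot be negative because it measures how different Q is from P.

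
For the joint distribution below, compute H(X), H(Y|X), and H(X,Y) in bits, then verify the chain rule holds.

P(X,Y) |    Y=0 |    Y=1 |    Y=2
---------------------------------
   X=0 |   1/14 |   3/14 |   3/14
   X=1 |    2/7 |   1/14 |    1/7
H(X,Y) = 2.4138, H(X) = 1.0000, H(Y|X) = 1.4138 (all in bits)

Chain rule: H(X,Y) = H(X) + H(Y|X)

Left side — joint entropy directly:
H(X,Y) = -Σ p(x,y) log p(x,y) = 2.4138 bits

Right side — compute H(Y|X) from the conditional distributions:
P(X) = (1/2, 1/2), so H(X) = 1.0000 bits
H(Y|X) = Σ_x P(X=x) · H(Y|X=x):
  P(Y|X=0) = (1/7, 3/7, 3/7), H(Y|X=0) = 1.4488, weight P(X=0) = 1/2
  P(Y|X=1) = (4/7, 1/7, 2/7), H(Y|X=1) = 1.3788, weight P(X=1) = 1/2
H(Y|X) = 1.4138 bits

H(X) + H(Y|X) = 1.0000 + 1.4138 = 2.4138 bits

Both sides equal 2.4138 bits. ✓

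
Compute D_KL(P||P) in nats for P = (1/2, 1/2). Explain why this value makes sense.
0.0000 nats

KL divergence satisfies the Gibbs inequality: D_KL(P||Q) ≥ 0 for all distributions P, Q.

D_KL(P||Q) = Σ p(x) log(p(x)/q(x))
Each term is p(x) × log_e(p(x)/p(x)) = p(x) × log_e(1) = 0, so the sum is 0.
D_KL(P||Q) = 0.0000 nats

When P = Q, the KL divergence is exactly 0, as there is no 'divergence' between identical distributions.

This non-negativity is a fundamental property: relative entropy cannot be negative because it measures how different Q is from P.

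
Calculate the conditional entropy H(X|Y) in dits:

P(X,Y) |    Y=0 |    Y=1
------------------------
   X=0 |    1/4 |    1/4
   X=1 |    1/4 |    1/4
0.3010 dits

Using the chain rule: H(X|Y) = H(X,Y) - H(Y)

First, compute H(X,Y) = 0.6021 dits

Marginal P(Y) = (1/2, 1/2)
H(Y) = 0.3010 dits

H(X|Y) = H(X,Y) - H(Y) = 0.6021 - 0.3010 = 0.3010 dits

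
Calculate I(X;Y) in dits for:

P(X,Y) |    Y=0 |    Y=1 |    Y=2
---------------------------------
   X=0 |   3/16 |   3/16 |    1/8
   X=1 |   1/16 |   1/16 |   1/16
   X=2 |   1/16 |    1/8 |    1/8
0.0078 dits

Mutual information: I(X;Y) = H(X) + H(Y) - H(X,Y)

Marginals:
P(X) = (1/2, 3/16, 5/16), H(X) = 0.4447 dits
P(Y) = (5/16, 3/8, 5/16), H(Y) = 0.4755 dits

Joint entropy: H(X,Y) = 0.9123 dits

I(X;Y) = 0.4447 + 0.4755 - 0.9123 = 0.0078 dits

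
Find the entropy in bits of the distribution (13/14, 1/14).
0.3712 bits

Shannon entropy is H(X) = -Σ p(x) log p(x).

For P = (13/14, 1/14):
H = -13/14 × log_2(13/14) -1/14 × log_2(1/14)
H = 0.3712 bits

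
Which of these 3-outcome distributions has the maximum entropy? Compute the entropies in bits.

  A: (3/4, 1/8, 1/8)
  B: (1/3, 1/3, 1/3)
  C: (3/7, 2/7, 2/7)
B

For a discrete distribution over n outcomes, entropy is maximized by the uniform distribution.

Computing entropies:
H(A) = 1.0613 bits
H(B) = 1.5850 bits
H(C) = 1.5567 bits

The uniform distribution (where all probabilities equal 1/3) achieves the maximum entropy of log_2(3) = 1.5850 bits.

Distribution B has the highest entropy.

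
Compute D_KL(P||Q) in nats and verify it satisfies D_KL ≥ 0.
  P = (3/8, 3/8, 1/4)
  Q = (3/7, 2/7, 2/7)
0.0185 nats

KL divergence satisfies the Gibbs inequality: D_KL(P||Q) ≥ 0 for all distributions P, Q.

D_KL(P||Q) = Σ p(x) log(p(x)/q(x))
Term by term:
  x=0: 3/8 × log_e[(3/8)/(3/7)] = -0.0501
  x=1: 3/8 × log_e[(3/8)/(2/7)] = 0.1020
  x=2: 1/4 × log_e[(1/4)/(2/7)] = -0.0334
D_KL(P||Q) = 0.0185 nats

D_KL(P||Q) = 0.0185 ≥ 0 ✓

This non-negativity is a fundamental property: relative entropy cannot be negative because it measures how different Q is from P.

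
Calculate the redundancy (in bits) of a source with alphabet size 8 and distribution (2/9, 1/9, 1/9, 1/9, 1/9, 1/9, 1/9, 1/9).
0.0523 bits

Redundancy measures how far a source is from maximum entropy:
R = H_max - H(X)

Maximum entropy for 8 symbols: H_max = log_2(8) = 3.0000 bits
Actual entropy: H(X) = 2.9477 bits
Redundancy: R = 3.0000 - 2.9477 = 0.0523 bits

This redundancy represents potential for compression: the source could be compressed by 0.0523 bits per symbol.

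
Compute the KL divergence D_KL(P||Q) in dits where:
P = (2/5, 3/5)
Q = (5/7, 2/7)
0.0926 dits

KL divergence: D_KL(P||Q) = Σ p(x) log(p(x)/q(x))

Computing term by term:
  x=0: 2/5 × log_10[(2/5)/(5/7)] = 2/5 × -0.2518 = -0.1007
  x=1: 3/5 × log_10[(3/5)/(2/7)] = 3/5 × 0.3222 = 0.1933

D_KL(P||Q) = 0.0926 dits

Note: KL divergence is always non-negative and equals 0 iff P = Q.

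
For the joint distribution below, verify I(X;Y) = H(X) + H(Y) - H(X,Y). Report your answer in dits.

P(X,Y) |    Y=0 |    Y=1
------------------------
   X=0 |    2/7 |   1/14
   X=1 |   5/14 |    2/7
I(X;Y) = 0.0136 dits

Mutual information has multiple equivalent forms:
- I(X;Y) = H(X) - H(X|Y)
- I(X;Y) = H(Y) - H(Y|X)
- I(X;Y) = H(X) + H(Y) - H(X,Y)

Computing all quantities:
H(X) = 0.2831, H(Y) = 0.2831, H(X,Y) = 0.5525
H(X|Y) = 0.2694, H(Y|X) = 0.2694

Verification:
H(X) - H(X|Y) = 0.2831 - 0.2694 = 0.0136
H(Y) - H(Y|X) = 0.2831 - 0.2694 = 0.0136
H(X) + H(Y) - H(X,Y) = 0.2831 + 0.2831 - 0.5525 = 0.0136

All forms give I(X;Y) = 0.0136 dits. ✓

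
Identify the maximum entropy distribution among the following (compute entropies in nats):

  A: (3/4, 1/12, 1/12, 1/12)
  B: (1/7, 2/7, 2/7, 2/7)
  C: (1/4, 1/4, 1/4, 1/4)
C

For a discrete distribution over n outcomes, entropy is maximized by the uniform distribution.

Computing entropies:
H(A) = 0.8370 nats
H(B) = 1.3518 nats
H(C) = 1.3863 nats

The uniform distribution (where all probabilities equal 1/4) achieves the maximum entropy of log_e(4) = 1.3863 nats.

Distribution C has the highest entropy.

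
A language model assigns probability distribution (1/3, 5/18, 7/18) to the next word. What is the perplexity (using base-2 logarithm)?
2.9722

Perplexity is 2^H (or exp(H) for natural log).

First, H = -Σ p log p = 1.5715 bits
Perplexity = 2^1.5715 = 2.9722

Interpretation: The model's uncertainty is equivalent to choosing uniformly among 3.0 options.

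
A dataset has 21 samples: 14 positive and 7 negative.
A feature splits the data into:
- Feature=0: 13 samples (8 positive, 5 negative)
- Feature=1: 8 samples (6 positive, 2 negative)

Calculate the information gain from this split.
0.0142 bits

Information Gain = H(Y) - H(Y|Feature)

Before split:
P(positive) = 14/21 = 0.6667
H(Y) = 0.9183 bits

After split:
Feature=0: H = 0.9612 bits (weight = 13/21)
Feature=1: H = 0.8113 bits (weight = 8/21)
H(Y|Feature) = (13/21)×0.9612 + (8/21)×0.8113 = 0.9041 bits

Information Gain = 0.9183 - 0.9041 = 0.0142 bits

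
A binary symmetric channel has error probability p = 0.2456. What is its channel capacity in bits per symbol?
0.1958 bits

For a binary symmetric channel (BSC) with error probability p:
Capacity C = 1 - H(p) bits per symbol

where H(p) = -p log₂(p) - (1-p) log₂(1-p) is the binary entropy function.

H(0.2456) = 0.8042 bits
C = 1 - 0.8042 = 0.1958 bits per symbol

This means we can reliably transmit up to 0.1958 bits of information per channel use.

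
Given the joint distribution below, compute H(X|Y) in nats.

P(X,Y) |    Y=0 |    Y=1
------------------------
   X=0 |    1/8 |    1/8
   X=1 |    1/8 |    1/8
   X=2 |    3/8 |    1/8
1.0059 nats

Using the chain rule: H(X|Y) = H(X,Y) - H(Y)

First, compute H(X,Y) = 1.6675 nats

Marginal P(Y) = (5/8, 3/8)
H(Y) = 0.6616 nats

H(X|Y) = H(X,Y) - H(Y) = 1.6675 - 0.6616 = 1.0059 nats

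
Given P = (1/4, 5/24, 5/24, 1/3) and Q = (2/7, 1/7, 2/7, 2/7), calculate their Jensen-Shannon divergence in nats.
0.0076 nats

Jensen-Shannon divergence is:
JSD(P||Q) = 0.5 × D_KL(P||M) + 0.5 × D_KL(Q||M)
where M = 0.5 × (P + Q) is the mixture distribution.

M = 0.5 × (1/4, 5/24, 5/24, 1/3) + 0.5 × (2/7, 1/7, 2/7, 2/7) = (0.267857, 0.175595, 0.247024, 0.309524)

D_KL(P||M) = 0.0076 nats
D_KL(Q||M) = 0.0077 nats

JSD(P||Q) = 0.5 × 0.0076 + 0.5 × 0.0077 = 0.0076 nats

Unlike KL divergence, JSD is symmetric and bounded: 0 ≤ JSD ≤ log(2).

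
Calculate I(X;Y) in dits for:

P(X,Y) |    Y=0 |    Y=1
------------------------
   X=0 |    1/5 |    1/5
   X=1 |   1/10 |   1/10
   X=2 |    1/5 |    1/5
0.0000 dits

Mutual information: I(X;Y) = H(X) + H(Y) - H(X,Y)

Marginals:
P(X) = (2/5, 1/5, 2/5), H(X) = 0.4581 dits
P(Y) = (1/2, 1/2), H(Y) = 0.3010 dits

Joint entropy: H(X,Y) = 0.7592 dits

I(X;Y) = 0.4581 + 0.3010 - 0.7592 = 0.0000 dits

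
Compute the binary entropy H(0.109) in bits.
0.4969 bits

The binary entropy function is:
H(p) = -p log(p) - (1-p) log(1-p)

H(0.109) = -0.109 × log_2(0.109) - 0.891 × log_2(0.891)
H(0.109) = 0.4969 bits

Note: Binary entropy is maximized at p=0.5 (H=1 bit) and minimized at p=0 or p=1 (H=0).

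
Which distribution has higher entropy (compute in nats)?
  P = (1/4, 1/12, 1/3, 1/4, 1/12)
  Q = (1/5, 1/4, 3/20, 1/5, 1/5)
Q

Computing entropies in nats:
H(P) = 1.4735
H(Q) = 1.5968

Distribution Q has higher entropy.

Intuition: The distribution closer to uniform (more spread out) has higher entropy.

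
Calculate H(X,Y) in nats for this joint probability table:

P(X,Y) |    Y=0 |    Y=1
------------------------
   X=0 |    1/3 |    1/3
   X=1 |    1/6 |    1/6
1.3297 nats

Joint entropy is H(X,Y) = -Σ_{x,y} p(x,y) log p(x,y).

Summing over all non-zero entries:
H(X,Y) = -[1/3·log_e(1/3) + 1/3·log_e(1/3) + 1/6·log_e(1/6) + 1/6·log_e(1/6)]
H(X,Y) = 1.3297 nats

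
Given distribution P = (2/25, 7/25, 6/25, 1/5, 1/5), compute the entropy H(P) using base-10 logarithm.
0.6709 dits

Shannon entropy is H(X) = -Σ p(x) log p(x).

For P = (2/25, 7/25, 6/25, 1/5, 1/5):
H = -2/25 × log_10(2/25) -7/25 × log_10(7/25) -6/25 × log_10(6/25) -1/5 × log_10(1/5) -1/5 × log_10(1/5)
H = 0.6709 dits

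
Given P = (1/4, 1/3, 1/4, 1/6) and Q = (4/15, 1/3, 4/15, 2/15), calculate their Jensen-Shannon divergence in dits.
0.0005 dits

Jensen-Shannon divergence is:
JSD(P||Q) = 0.5 × D_KL(P||M) + 0.5 × D_KL(Q||M)
where M = 0.5 × (P + Q) is the mixture distribution.

M = 0.5 × (1/4, 1/3, 1/4, 1/6) + 0.5 × (4/15, 1/3, 4/15, 2/15) = (0.258333, 1/3, 0.258333, 3/20)

D_KL(P||M) = 0.0005 dits
D_KL(Q||M) = 0.0005 dits

JSD(P||Q) = 0.5 × 0.0005 + 0.5 × 0.0005 = 0.0005 dits

Unlike KL divergence, JSD is symmetric and bounded: 0 ≤ JSD ≤ log(2).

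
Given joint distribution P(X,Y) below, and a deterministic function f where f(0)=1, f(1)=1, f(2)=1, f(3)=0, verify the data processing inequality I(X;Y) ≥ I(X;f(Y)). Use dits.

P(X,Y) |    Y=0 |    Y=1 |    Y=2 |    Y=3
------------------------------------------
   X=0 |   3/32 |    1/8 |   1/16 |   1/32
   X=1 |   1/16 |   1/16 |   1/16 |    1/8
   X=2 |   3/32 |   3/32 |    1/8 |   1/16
I(X;Y) = 0.0247, I(X;f(Y)) = 0.0193, inequality holds: 0.0247 ≥ 0.0193

Data Processing Inequality: For any Markov chain X → Y → Z, we have I(X;Y) ≥ I(X;Z).

Here Z = f(Y) is a deterministic function of Y, forming X → Y → Z.

Original I(X;Y) = 0.0247 dits

After applying f:
P(X,Z) where Z=f(Y):
- P(X,Z=0) = P(X,Y=3)
- P(X,Z=1) = P(X,Y=0) + P(X,Y=1) + P(X,Y=2)

I(X;Z) = I(X;f(Y)) = 0.0193 dits

Verification: 0.0247 ≥ 0.0193 ✓

Information cannot be created by processing; the function f can only lose information about X.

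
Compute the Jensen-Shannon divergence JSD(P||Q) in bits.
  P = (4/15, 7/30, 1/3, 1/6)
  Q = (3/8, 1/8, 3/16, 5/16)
0.0498 bits

Jensen-Shannon divergence is:
JSD(P||Q) = 0.5 × D_KL(P||M) + 0.5 × D_KL(Q||M)
where M = 0.5 × (P + Q) is the mixture distribution.

M = 0.5 × (4/15, 7/30, 1/3, 1/6) + 0.5 × (3/8, 1/8, 3/16, 5/16) = (0.320833, 0.179167, 0.260417, 0.239583)

D_KL(P||M) = 0.0492 bits
D_KL(Q||M) = 0.0504 bits

JSD(P||Q) = 0.5 × 0.0492 + 0.5 × 0.0504 = 0.0498 bits

Unlike KL divergence, JSD is symmetric and bounded: 0 ≤ JSD ≤ log(2).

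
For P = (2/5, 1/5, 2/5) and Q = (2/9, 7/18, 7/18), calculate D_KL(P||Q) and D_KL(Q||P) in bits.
D_KL(P||Q) = 0.1636, D_KL(Q||P) = 0.1688

KL divergence is not symmetric: D_KL(P||Q) ≠ D_KL(Q||P) in general.

D_KL(P||Q) = 0.1636 bits
D_KL(Q||P) = 0.1688 bits

No, they are not equal!

This asymmetry is why KL divergence is not a true distance metric.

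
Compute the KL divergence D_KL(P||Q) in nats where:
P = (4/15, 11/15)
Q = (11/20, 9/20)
0.1651 nats

KL divergence: D_KL(P||Q) = Σ p(x) log(p(x)/q(x))

Computing term by term:
  x=0: 4/15 × log_e[(4/15)/(11/20)] = 4/15 × -0.7239 = -0.1930
  x=1: 11/15 × log_e[(11/15)/(9/20)] = 11/15 × 0.4884 = 0.3581

D_KL(P||Q) = 0.1651 nats

Note: KL divergence is always non-negative and equals 0 iff P = Q.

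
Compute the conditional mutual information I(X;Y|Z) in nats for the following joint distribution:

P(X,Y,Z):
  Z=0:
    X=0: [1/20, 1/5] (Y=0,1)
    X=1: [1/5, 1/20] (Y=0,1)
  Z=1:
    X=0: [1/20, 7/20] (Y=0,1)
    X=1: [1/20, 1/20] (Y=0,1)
0.1266 nats

Conditional mutual information: I(X;Y|Z) = H(X|Z) + H(Y|Z) - H(X,Y|Z)

H(Z) = 0.6931
H(X,Z) = 1.2899 → H(X|Z) = 0.5968
H(Y,Z) = 1.2899 → H(Y|Z) = 0.5968
H(X,Y,Z) = 1.7601 → H(X,Y|Z) = 1.0670

I(X;Y|Z) = 0.5968 + 0.5968 - 1.0670 = 0.1266 nats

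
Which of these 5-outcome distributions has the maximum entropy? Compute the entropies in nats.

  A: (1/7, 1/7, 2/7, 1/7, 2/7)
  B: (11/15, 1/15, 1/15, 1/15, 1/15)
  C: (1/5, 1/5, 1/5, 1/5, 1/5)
C

For a discrete distribution over n outcomes, entropy is maximized by the uniform distribution.

Computing entropies:
H(A) = 1.5498 nats
H(B) = 0.9496 nats
H(C) = 1.6094 nats

The uniform distribution (where all probabilities equal 1/5) achieves the maximum entropy of log_e(5) = 1.6094 nats.

Distribution C has the highest entropy.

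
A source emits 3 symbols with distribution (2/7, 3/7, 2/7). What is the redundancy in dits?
0.0085 dits

Redundancy measures how far a source is from maximum entropy:
R = H_max - H(X)

Maximum entropy for 3 symbols: H_max = log_10(3) = 0.4771 dits
Actual entropy: H(X) = 0.4686 dits
Redundancy: R = 0.4771 - 0.4686 = 0.0085 dits

This redundancy represents potential for compression: the source could be compressed by 0.0085 dits per symbol.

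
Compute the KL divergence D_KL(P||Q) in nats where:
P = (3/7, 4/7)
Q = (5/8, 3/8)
0.0790 nats

KL divergence: D_KL(P||Q) = Σ p(x) log(p(x)/q(x))

Computing term by term:
  x=0: 3/7 × log_e[(3/7)/(5/8)] = 3/7 × -0.3773 = -0.1617
  x=1: 4/7 × log_e[(4/7)/(3/8)] = 4/7 × 0.4212 = 0.2407

D_KL(P||Q) = 0.0790 nats

Note: KL divergence is always non-negative and equals 0 iff P = Q.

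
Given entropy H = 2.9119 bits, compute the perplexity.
7.5261

Perplexity is 2^H (or exp(H) for natural log).

H = 2.9119 bits
Perplexity = 2^2.9119 = 7.5261

Interpretation: The model's uncertainty is equivalent to choosing uniformly among 7.5 options.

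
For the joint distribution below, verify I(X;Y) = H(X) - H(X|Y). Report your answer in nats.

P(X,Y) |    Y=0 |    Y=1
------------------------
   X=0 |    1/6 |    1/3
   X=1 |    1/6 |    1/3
I(X;Y) = 0.0000 nats

Mutual information has multiple equivalent forms:
- I(X;Y) = H(X) - H(X|Y)
- I(X;Y) = H(Y) - H(Y|X)
- I(X;Y) = H(X) + H(Y) - H(X,Y)

Computing all quantities:
H(X) = 0.6931, H(Y) = 0.6365, H(X,Y) = 1.3297
H(X|Y) = 0.6931, H(Y|X) = 0.6365

Verification:
H(X) - H(X|Y) = 0.6931 - 0.6931 = 0.0000
H(Y) - H(Y|X) = 0.6365 - 0.6365 = 0.0000
H(X) + H(Y) - H(X,Y) = 0.6931 + 0.6365 - 1.3297 = 0.0000

All forms give I(X;Y) = 0.0000 nats. ✓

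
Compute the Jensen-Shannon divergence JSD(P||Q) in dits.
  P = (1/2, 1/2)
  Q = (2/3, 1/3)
0.0062 dits

Jensen-Shannon divergence is:
JSD(P||Q) = 0.5 × D_KL(P||M) + 0.5 × D_KL(Q||M)
where M = 0.5 × (P + Q) is the mixture distribution.

M = 0.5 × (1/2, 1/2) + 0.5 × (2/3, 1/3) = (7/12, 5/12)

D_KL(P||M) = 0.0061 dits
D_KL(Q||M) = 0.0064 dits

JSD(P||Q) = 0.5 × 0.0061 + 0.5 × 0.0064 = 0.0062 dits

Unlike KL divergence, JSD is symmetric and bounded: 0 ≤ JSD ≤ log(2).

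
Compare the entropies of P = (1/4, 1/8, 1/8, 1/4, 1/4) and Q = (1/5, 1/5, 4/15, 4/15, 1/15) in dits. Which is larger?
P

Computing entropies in dits:
H(P) = 0.6773
H(Q) = 0.6641

Distribution P has higher entropy.

Intuition: The distribution closer to uniform (more spread out) has higher entropy.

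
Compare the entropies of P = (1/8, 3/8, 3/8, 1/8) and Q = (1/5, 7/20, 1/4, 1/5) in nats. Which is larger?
Q

Computing entropies in nats:
H(P) = 1.2555
H(Q) = 1.3578

Distribution Q has higher entropy.

Intuition: The distribution closer to uniform (more spread out) has higher entropy.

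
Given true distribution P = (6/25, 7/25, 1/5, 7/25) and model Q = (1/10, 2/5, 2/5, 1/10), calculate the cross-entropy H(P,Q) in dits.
0.7110 dits

Cross-entropy: H(P,Q) = -Σ p(x) log q(x)

Alternatively: H(P,Q) = H(P) + D_KL(P||Q)
H(P) = 0.5981 dits
D_KL(P||Q) = 0.1129 dits

H(P,Q) = 0.5981 + 0.1129 = 0.7110 dits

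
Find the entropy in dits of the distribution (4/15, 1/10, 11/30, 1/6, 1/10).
0.6425 dits

Shannon entropy is H(X) = -Σ p(x) log p(x).

For P = (4/15, 1/10, 11/30, 1/6, 1/10):
H = -4/15 × log_10(4/15) -1/10 × log_10(1/10) -11/30 × log_10(11/30) -1/6 × log_10(1/6) -1/10 × log_10(1/10)
H = 0.6425 dits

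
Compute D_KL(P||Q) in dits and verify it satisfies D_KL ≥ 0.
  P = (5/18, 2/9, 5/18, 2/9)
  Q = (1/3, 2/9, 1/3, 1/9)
0.0229 dits

KL divergence satisfies the Gibbs inequality: D_KL(P||Q) ≥ 0 for all distributions P, Q.

D_KL(P||Q) = Σ p(x) log(p(x)/q(x))
Term by term:
  x=0: 5/18 × log_10[(5/18)/(1/3)] = -0.0220
  x=1: 2/9 × log_10[(2/9)/(2/9)] = 0.0000
  x=2: 5/18 × log_10[(5/18)/(1/3)] = -0.0220
  x=3: 2/9 × log_10[(2/9)/(1/9)] = 0.0669
D_KL(P||Q) = 0.0229 dits

D_KL(P||Q) = 0.0229 ≥ 0 ✓

This non-negativity is a fundamental property: relative entropy cannot be negative because it measures how different Q is from P.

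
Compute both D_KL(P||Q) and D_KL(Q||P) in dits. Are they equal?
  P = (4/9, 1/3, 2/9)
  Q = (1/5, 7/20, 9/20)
D_KL(P||Q) = 0.0790, D_KL(Q||P) = 0.0760

KL divergence is not symmetric: D_KL(P||Q) ≠ D_KL(Q||P) in general.

D_KL(P||Q) = 0.0790 dits
D_KL(Q||P) = 0.0760 dits

No, they are not equal!

This asymmetry is why KL divergence is not a true distance metric.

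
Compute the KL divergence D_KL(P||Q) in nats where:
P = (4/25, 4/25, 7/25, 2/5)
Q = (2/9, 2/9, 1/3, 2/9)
0.0812 nats

KL divergence: D_KL(P||Q) = Σ p(x) log(p(x)/q(x))

Computing term by term:
  x=0: 4/25 × log_e[(4/25)/(2/9)] = 4/25 × -0.3285 = -0.0526
  x=1: 4/25 × log_e[(4/25)/(2/9)] = 4/25 × -0.3285 = -0.0526
  x=2: 7/25 × log_e[(7/25)/(1/3)] = 7/25 × -0.1744 = -0.0488
  x=3: 2/5 × log_e[(2/5)/(2/9)] = 2/5 × 0.5878 = 0.2351

D_KL(P||Q) = 0.0812 nats

Note: KL divergence is always non-negative and equals 0 iff P = Q.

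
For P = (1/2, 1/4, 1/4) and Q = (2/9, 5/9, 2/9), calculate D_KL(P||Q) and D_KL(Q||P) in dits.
D_KL(P||Q) = 0.1022, D_KL(Q||P) = 0.1030

KL divergence is not symmetric: D_KL(P||Q) ≠ D_KL(Q||P) in general.

D_KL(P||Q) = 0.1022 dits
D_KL(Q||P) = 0.1030 dits

No, they are not equal!

This asymmetry is why KL divergence is not a true distance metric.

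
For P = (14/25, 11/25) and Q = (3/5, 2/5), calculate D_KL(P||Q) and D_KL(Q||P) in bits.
D_KL(P||Q) = 0.0048, D_KL(Q||P) = 0.0047

KL divergence is not symmetric: D_KL(P||Q) ≠ D_KL(Q||P) in general.

D_KL(P||Q) = 0.0048 bits
D_KL(Q||P) = 0.0047 bits

No, they are not equal!

This asymmetry is why KL divergence is not a true distance metric.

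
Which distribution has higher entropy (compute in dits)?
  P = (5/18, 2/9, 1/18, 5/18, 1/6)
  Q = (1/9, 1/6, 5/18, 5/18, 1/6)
Q

Computing entropies in dits:
H(P) = 0.6536
H(Q) = 0.6745

Distribution Q has higher entropy.

Intuition: The distribution closer to uniform (more spread out) has higher entropy.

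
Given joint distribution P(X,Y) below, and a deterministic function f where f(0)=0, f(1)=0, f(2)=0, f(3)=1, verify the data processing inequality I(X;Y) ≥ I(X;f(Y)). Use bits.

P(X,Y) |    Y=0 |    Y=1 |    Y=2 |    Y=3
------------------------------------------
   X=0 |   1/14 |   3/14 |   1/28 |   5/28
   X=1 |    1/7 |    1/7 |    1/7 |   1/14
I(X;Y) = 0.1118, I(X;f(Y)) = 0.0453, inequality holds: 0.1118 ≥ 0.0453

Data Processing Inequality: For any Markov chain X → Y → Z, we have I(X;Y) ≥ I(X;Z).

Here Z = f(Y) is a deterministic function of Y, forming X → Y → Z.

Original I(X;Y) = 0.1118 bits

After applying f:
P(X,Z) where Z=f(Y):
- P(X,Z=0) = P(X,Y=0) + P(X,Y=1) + P(X,Y=2)
- P(X,Z=1) = P(X,Y=3)

I(X;Z) = I(X;f(Y)) = 0.0453 bits

Verification: 0.1118 ≥ 0.0453 ✓

Information cannot be created by processing; the function f can only lose information about X.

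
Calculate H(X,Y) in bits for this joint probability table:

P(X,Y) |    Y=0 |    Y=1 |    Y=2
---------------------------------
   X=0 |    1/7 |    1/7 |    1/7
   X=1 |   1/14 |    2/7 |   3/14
2.4677 bits

Joint entropy is H(X,Y) = -Σ_{x,y} p(x,y) log p(x,y).

Summing over all non-zero entries:
H(X,Y) = -[1/7·log_2(1/7) + 1/7·log_2(1/7) + 1/7·log_2(1/7) + 1/14·log_2(1/14) + 2/7·log_2(2/7) + 3/14·log_2(3/14)]
H(X,Y) = 2.4677 bits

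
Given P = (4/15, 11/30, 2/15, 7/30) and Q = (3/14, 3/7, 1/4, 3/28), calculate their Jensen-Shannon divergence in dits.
0.0103 dits

Jensen-Shannon divergence is:
JSD(P||Q) = 0.5 × D_KL(P||M) + 0.5 × D_KL(Q||M)
where M = 0.5 × (P + Q) is the mixture distribution.

M = 0.5 × (4/15, 11/30, 2/15, 7/30) + 0.5 × (3/14, 3/7, 1/4, 3/28) = (0.240476, 0.397619, 0.191667, 0.170238)

D_KL(P||M) = 0.0100 dits
D_KL(Q||M) = 0.0105 dits

JSD(P||Q) = 0.5 × 0.0100 + 0.5 × 0.0105 = 0.0103 dits

Unlike KL divergence, JSD is symmetric and bounded: 0 ≤ JSD ≤ log(2).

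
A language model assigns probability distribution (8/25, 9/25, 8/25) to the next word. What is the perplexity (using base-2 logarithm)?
2.9953

Perplexity is 2^H (or exp(H) for natural log).

First, H = -Σ p log p = 1.5827 bits
Perplexity = 2^1.5827 = 2.9953

Interpretation: The model's uncertainty is equivalent to choosing uniformly among 3.0 options.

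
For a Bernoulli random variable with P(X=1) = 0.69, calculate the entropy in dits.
0.2689 dits

The binary entropy function is:
H(p) = -p log(p) - (1-p) log(1-p)

H(0.69) = -0.69 × log_10(0.69) - 0.31 × log_10(0.31)
H(0.69) = 0.2689 dits

Note: Binary entropy is maximized at p=0.5 (H=1 bit) and minimized at p=0 or p=1 (H=0).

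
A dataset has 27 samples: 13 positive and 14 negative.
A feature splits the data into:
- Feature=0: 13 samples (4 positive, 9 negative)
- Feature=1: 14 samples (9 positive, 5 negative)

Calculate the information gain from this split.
0.0827 bits

Information Gain = H(Y) - H(Y|Feature)

Before split:
P(positive) = 13/27 = 0.4815
H(Y) = 0.9990 bits

After split:
Feature=0: H = 0.8905 bits (weight = 13/27)
Feature=1: H = 0.9403 bits (weight = 14/27)
H(Y|Feature) = (13/27)×0.8905 + (14/27)×0.9403 = 0.9163 bits

Information Gain = 0.9990 - 0.9163 = 0.0827 bits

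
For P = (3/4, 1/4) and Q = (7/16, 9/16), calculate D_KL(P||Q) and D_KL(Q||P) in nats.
D_KL(P||Q) = 0.2015, D_KL(Q||P) = 0.2203

KL divergence is not symmetric: D_KL(P||Q) ≠ D_KL(Q||P) in general.

D_KL(P||Q) = 0.2015 nats
D_KL(Q||P) = 0.2203 nats

No, they are not equal!

This asymmetry is why KL divergence is not a true distance metric.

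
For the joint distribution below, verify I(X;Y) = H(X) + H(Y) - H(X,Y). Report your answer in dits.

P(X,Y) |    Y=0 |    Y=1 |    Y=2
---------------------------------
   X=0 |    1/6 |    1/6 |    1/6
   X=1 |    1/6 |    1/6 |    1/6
I(X;Y) = 0.0000 dits

Mutual information has multiple equivalent forms:
- I(X;Y) = H(X) - H(X|Y)
- I(X;Y) = H(Y) - H(Y|X)
- I(X;Y) = H(X) + H(Y) - H(X,Y)

Computing all quantities:
H(X) = 0.3010, H(Y) = 0.4771, H(X,Y) = 0.7782
H(X|Y) = 0.3010, H(Y|X) = 0.4771

Verification:
H(X) - H(X|Y) = 0.3010 - 0.3010 = 0.0000
H(Y) - H(Y|X) = 0.4771 - 0.4771 = 0.0000
H(X) + H(Y) - H(X,Y) = 0.3010 + 0.4771 - 0.7782 = 0.0000

All forms give I(X;Y) = 0.0000 dits. ✓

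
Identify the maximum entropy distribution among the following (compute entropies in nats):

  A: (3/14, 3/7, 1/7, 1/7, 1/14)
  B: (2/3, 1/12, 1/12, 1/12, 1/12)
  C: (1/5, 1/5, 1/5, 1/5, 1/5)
C

For a discrete distribution over n outcomes, entropy is maximized by the uniform distribution.

Computing entropies:
H(A) = 1.4377 nats
H(B) = 1.0986 nats
H(C) = 1.6094 nats

The uniform distribution (where all probabilities equal 1/5) achieves the maximum entropy of log_e(5) = 1.6094 nats.

Distribution C has the highest entropy.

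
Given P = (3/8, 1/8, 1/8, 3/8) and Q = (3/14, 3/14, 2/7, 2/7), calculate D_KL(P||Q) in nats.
0.1411 nats

KL divergence: D_KL(P||Q) = Σ p(x) log(p(x)/q(x))

Computing term by term:
  x=0: 3/8 × log_e[(3/8)/(3/14)] = 3/8 × 0.5596 = 0.2099
  x=1: 1/8 × log_e[(1/8)/(3/14)] = 1/8 × -0.5390 = -0.0674
  x=2: 1/8 × log_e[(1/8)/(2/7)] = 1/8 × -0.8267 = -0.1033
  x=3: 3/8 × log_e[(3/8)/(2/7)] = 3/8 × 0.2719 = 0.1020

D_KL(P||Q) = 0.1411 nats

Note: KL divergence is always non-negative and equals 0 iff P = Q.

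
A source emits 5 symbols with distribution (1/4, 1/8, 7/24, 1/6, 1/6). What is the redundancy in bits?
0.0668 bits

Redundancy measures how far a source is from maximum entropy:
R = H_max - H(X)

Maximum entropy for 5 symbols: H_max = log_2(5) = 2.3219 bits
Actual entropy: H(X) = 2.2551 bits
Redundancy: R = 2.3219 - 2.2551 = 0.0668 bits

This redundancy represents potential for compression: the source could be compressed by 0.0668 bits per symbol.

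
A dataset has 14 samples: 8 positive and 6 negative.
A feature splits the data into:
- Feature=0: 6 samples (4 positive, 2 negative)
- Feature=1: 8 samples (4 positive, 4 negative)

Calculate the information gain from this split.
0.0202 bits

Information Gain = H(Y) - H(Y|Feature)

Before split:
P(positive) = 8/14 = 0.5714
H(Y) = 0.9852 bits

After split:
Feature=0: H = 0.9183 bits (weight = 6/14)
Feature=1: H = 1.0000 bits (weight = 8/14)
H(Y|Feature) = (6/14)×0.9183 + (8/14)×1.0000 = 0.9650 bits

Information Gain = 0.9852 - 0.9650 = 0.0202 bits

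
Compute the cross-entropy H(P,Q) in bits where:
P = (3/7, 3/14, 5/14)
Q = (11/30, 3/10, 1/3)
1.5586 bits

Cross-entropy: H(P,Q) = -Σ p(x) log q(x)

Alternatively: H(P,Q) = H(P) + D_KL(P||Q)
H(P) = 1.5306 bits
D_KL(P||Q) = 0.0280 bits

H(P,Q) = 1.5306 + 0.0280 = 1.5586 bits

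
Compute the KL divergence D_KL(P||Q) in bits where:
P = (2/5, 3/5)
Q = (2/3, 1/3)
0.2140 bits

KL divergence: D_KL(P||Q) = Σ p(x) log(p(x)/q(x))

Computing term by term:
  x=0: 2/5 × log_2[(2/5)/(2/3)] = 2/5 × -0.7370 = -0.2948
  x=1: 3/5 × log_2[(3/5)/(1/3)] = 3/5 × 0.8480 = 0.5088

D_KL(P||Q) = 0.2140 bits

Note: KL divergence is always non-negative and equals 0 iff P = Q.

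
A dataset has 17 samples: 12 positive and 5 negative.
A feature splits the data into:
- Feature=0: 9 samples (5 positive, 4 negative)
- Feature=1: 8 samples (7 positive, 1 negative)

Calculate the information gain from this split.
0.0935 bits

Information Gain = H(Y) - H(Y|Feature)

Before split:
P(positive) = 12/17 = 0.7059
H(Y) = 0.8740 bits

After split:
Feature=0: H = 0.9911 bits (weight = 9/17)
Feature=1: H = 0.5436 bits (weight = 8/17)
H(Y|Feature) = (9/17)×0.9911 + (8/17)×0.5436 = 0.7805 bits

Information Gain = 0.8740 - 0.7805 = 0.0935 bits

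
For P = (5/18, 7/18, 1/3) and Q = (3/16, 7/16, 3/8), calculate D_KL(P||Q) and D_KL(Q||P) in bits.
D_KL(P||Q) = 0.0348, D_KL(Q||P) = 0.0317

KL divergence is not symmetric: D_KL(P||Q) ≠ D_KL(Q||P) in general.

D_KL(P||Q) = 0.0348 bits
D_KL(Q||P) = 0.0317 bits

No, they are not equal!

This asymmetry is why KL divergence is not a true distance metric.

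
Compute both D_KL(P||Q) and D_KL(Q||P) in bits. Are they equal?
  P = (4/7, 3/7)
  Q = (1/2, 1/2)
D_KL(P||Q) = 0.0148, D_KL(Q||P) = 0.0149

KL divergence is not symmetric: D_KL(P||Q) ≠ D_KL(Q||P) in general.

D_KL(P||Q) = 0.0148 bits
D_KL(Q||P) = 0.0149 bits

No, they are not equal!

This asymmetry is why KL divergence is not a true distance metric.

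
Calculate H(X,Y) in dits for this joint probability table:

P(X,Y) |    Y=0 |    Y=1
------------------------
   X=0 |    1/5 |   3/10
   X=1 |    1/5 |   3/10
0.5933 dits

Joint entropy is H(X,Y) = -Σ_{x,y} p(x,y) log p(x,y).

Summing over all non-zero entries:
H(X,Y) = -[1/5·log_10(1/5) + 3/10·log_10(3/10) + 1/5·log_10(1/5) + 3/10·log_10(3/10)]
H(X,Y) = 0.5933 dits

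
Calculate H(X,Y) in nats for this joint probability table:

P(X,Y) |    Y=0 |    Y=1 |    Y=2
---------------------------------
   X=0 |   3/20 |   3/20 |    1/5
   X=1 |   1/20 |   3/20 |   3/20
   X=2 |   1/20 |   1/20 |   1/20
2.0593 nats

Joint entropy is H(X,Y) = -Σ_{x,y} p(x,y) log p(x,y).

Summing over all non-zero entries:
H(X,Y) = -[3/20·log_e(3/20) + 3/20·log_e(3/20) + 1/5·log_e(1/5) + 1/20·log_e(1/20) + 3/20·log_e(3/20) + 3/20·log_e(3/20) + 1/20·log_e(1/20) + 1/20·log_e(1/20) + 1/20·log_e(1/20)]
H(X,Y) = 2.0593 nats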